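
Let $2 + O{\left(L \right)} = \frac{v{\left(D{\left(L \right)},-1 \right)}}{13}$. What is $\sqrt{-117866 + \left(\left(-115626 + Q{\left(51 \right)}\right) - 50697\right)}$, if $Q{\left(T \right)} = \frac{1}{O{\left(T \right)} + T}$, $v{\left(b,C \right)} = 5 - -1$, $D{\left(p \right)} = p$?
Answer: $\frac{i \sqrt{117497649502}}{643} \approx 533.09 i$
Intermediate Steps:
$v{\left(b,C \right)} = 6$ ($v{\left(b,C \right)} = 5 + 1 = 6$)
$O{\left(L \right)} = - \frac{20}{13}$ ($O{\left(L \right)} = -2 + \frac{6}{13} = - \frac{20}{13}$)
$Q{\left(T \right)} = \frac{1}{- \frac{20}{13} + T}$
$\sqrt{-117866 + \left(\left(-115626 + Q{\left(51 \right)}\right) - 50697\right)} = \sqrt{-117866 - \left(166323 - \frac{13}{-20 + 13 \cdot 51}\right)} = \sqrt{-117866 - \left(166323 - \frac{13}{-20 + 663}\right)} = \sqrt{-117866 - \left(166323 - \frac{13}{643}\right)} = \sqrt{-117866 + \left(\left(-115626 + 13 \cdot \frac{1}{643}\right) - 50697\right)} = \sqrt{-117866 + \left(\left(-115626 + \frac{13}{643}\right) - 50697\right)} = \sqrt{-117866 - \frac{106945676}{643}} = \sqrt{- \frac{182733514}{643}} = \frac{i \sqrt{117497649502}}{643}$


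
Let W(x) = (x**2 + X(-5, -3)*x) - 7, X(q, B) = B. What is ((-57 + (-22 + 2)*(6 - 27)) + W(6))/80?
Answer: 187/40 ≈ 4.6750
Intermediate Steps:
W(x) = -7 + x**2 - 3*x (W(x) = (x**2 - 3*x) - 7 = -7 + x**2 - 3*x)
((-57 + (-22 + 2)*(6 - 27)) + W(6))/80 = ((-57 + (-22 + 2)*(6 - 27)) + (-7 + 6**2 - 3*6))/80 = ((-57 - 20*(-21)) + (-7 + 36 - 18))*(1/80) = ((-57 + 420) + 11)*(1/80) = (363 + 11)*(1/80) = 374*(1/80) = 187/40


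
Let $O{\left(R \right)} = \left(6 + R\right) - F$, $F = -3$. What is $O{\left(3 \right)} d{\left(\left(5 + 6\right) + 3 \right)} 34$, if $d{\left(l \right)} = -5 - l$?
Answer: $-7752$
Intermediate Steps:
$O{\left(R \right)} = 9 + R$ ($O{\left(R \right)} = \left(6 + R\right) - -3 = \left(6 + R\right) + 3 = 9 + R$)
$O{\left(3 \right)} d{\left(\left(5 + 6\right) + 3 \right)} 34 = \left(9 + 3\right) \left(-5 - \left(\left(5 + 6\right) + 3\right)\right) 34 = 12 \left(-5 - \left(11 + 3\right)\right) 34 = 12 \left(-5 - 14\right) 34 = 12 \left(-19\right) 34 = \left(-228\right) 34 = -7752$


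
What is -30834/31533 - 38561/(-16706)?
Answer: 233610403/175596766 ≈ 1.3304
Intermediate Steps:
-30834/31533 - 38561/(-16706) = -30834*1/31533 - 38561*(-1/16706) = -10278/10511 + 38561/16706 = 233610403/175596766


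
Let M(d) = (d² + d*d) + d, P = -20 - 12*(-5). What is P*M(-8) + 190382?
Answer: 195182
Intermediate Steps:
P = 40 (P = -20 + 60 = 40)
M(d) = d + 2*d² (M(d) = (d² + d²) + d = 2*d² + d = d + 2*d²)
P*M(-8) + 190382 = 40*(-8*(1 + 2*(-8))) + 190382 = 40*(-8*(1 - 16)) + 190382 = 40*(-8*(-15)) + 190382 = 40*120 + 190382 = 4800 + 190382 = 195182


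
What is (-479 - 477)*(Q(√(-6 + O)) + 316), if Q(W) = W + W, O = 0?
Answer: -302096 - 1912*I*√6 ≈ -3.021e+5 - 4683.4*I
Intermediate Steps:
Q(W) = 2*W
(-479 - 477)*(Q(√(-6 + O)) + 316) = (-479 - 477)*(2*√(-6 + 0) + 316) = -956*(2*√(-6) + 316) = -956*(2*(I*√6) + 316) = -956*(2*I*√6 + 316) = -956*(316 + 2*I*√6) = -302096 - 1912*I*√6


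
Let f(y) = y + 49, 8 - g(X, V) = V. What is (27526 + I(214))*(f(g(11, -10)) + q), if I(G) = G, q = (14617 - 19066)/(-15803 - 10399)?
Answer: 8136988070/4367 ≈ 1.8633e+6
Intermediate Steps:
g(X, V) = 8 - V
q = 1483/8734 (q = -4449/(-26202) = -4449*(-1/26202) = 1483/8734 ≈ 0.16980)
f(y) = 49 + y
(27526 + I(214))*(f(g(11, -10)) + q) = (27526 + 214)*((49 + (8 - 1*(-10))) + 1483/8734) = 27740*((49 + (8 + 10)) + 1483/8734) = 27740*((49 + 18) + 1483/8734) = 27740*(67 + 1483/8734) = 27740*(586661/8734) = 8136988070/4367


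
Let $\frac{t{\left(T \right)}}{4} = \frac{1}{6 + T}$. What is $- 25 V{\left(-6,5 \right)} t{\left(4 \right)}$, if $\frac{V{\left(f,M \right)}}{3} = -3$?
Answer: $90$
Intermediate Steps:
$t{\left(T \right)} = \frac{4}{6 + T}$
$V{\left(f,M \right)} = -9$ ($V{\left(f,M \right)} = 3 \left(-3\right) = -9$)
$- 25 V{\left(-6,5 \right)} t{\left(4 \right)} = \left(-25\right) \left(-9\right) \frac{4}{6 + 4} = 225 \cdot \frac{4}{10} = 225 \cdot 4 \cdot \frac{1}{10} = 225 \cdot \frac{2}{5} = 90$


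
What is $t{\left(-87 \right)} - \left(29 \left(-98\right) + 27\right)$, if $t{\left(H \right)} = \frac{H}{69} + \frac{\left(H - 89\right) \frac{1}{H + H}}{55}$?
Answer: $\frac{28151644}{10005} \approx 2813.8$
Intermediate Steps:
$t{\left(H \right)} = \frac{H}{69} + \frac{-89 + H}{110 H}$ ($t{\left(H \right)} = H \frac{1}{69} + \frac{-89 + H}{2 H} \frac{1}{55} = \frac{H}{69} + \left(-89 + H\right) \frac{1}{2 H} \frac{1}{55} = \frac{H}{69} + \frac{-89 + H}{2 H} \frac{1}{55} = \frac{H}{69} + \frac{-89 + H}{110 H}$)
$t{\left(-87 \right)} - \left(29 \left(-98\right) + 27\right) = \frac{-6141 - 87 \left(69 + 110 \left(-87\right)\right)}{7590 \left(-87\right)} - \left(29 \left(-98\right) + 27\right) = \frac{1}{7590} \left(- \frac{1}{87}\right) \left(-6141 - 87 \left(69 - 9570\right)\right) - \left(-2842 + 27\right) = \frac{1}{7590} \left(- \frac{1}{87}\right) \left(-6141 - -826587\right) - -2815 = \frac{1}{7590} \left(- \frac{1}{87}\right) \left(-6141 + 826587\right) + 2815 = \frac{1}{7590} \left(- \frac{1}{87}\right) 820446 + 2815 = - \frac{12431}{10005} + 2815 = \frac{28151644}{10005}$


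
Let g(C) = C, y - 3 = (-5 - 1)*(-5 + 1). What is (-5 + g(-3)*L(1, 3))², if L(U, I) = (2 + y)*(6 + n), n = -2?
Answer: 124609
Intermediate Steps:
y = 27 (y = 3 + (-5 - 1)*(-5 + 1) = 3 - 6*(-4) = 3 + 24 = 27)
L(U, I) = 116 (L(U, I) = (2 + 27)*(6 - 2) = 29*4 = 116)
(-5 + g(-3)*L(1, 3))² = (-5 - 3*116)² = (-5 - 348)² = (-353)² = 124609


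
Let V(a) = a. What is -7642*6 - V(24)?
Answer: -45876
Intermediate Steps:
-7642*6 - V(24) = -7642*6 - 1*24 = -45852 - 24 = -45876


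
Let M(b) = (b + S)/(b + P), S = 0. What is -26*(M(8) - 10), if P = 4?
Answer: 728/3 ≈ 242.67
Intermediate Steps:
M(b) = b/(4 + b) (M(b) = (b + 0)/(b + 4) = b/(4 + b))
-26*(M(8) - 10) = -26*(8/(4 + 8) - 10) = -26*(8/12 - 10) = -26*(8*(1/12) - 10) = -26*(⅔ - 10) = -26*(-28/3) = 728/3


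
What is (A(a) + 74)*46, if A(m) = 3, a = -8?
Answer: 3542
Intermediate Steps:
(A(a) + 74)*46 = (3 + 74)*46 = 77*46 = 3542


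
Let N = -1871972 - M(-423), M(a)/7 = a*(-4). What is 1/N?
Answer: -1/1883816 ≈ -5.3084e-7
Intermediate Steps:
M(a) = -28*a (M(a) = 7*(a*(-4)) = 7*(-4*a) = -28*a)
N = -1883816 (N = -1871972 - (-28)*(-423) = -1871972 - 1*11844 = -1871972 - 11844 = -1883816)
1/N = 1/(-1883816) = -1/1883816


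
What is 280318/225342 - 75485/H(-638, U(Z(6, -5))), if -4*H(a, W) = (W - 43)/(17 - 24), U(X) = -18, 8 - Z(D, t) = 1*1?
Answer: 238147721879/6872931 ≈ 34650.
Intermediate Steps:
Z(D, t) = 7 (Z(D, t) = 8 - 1 = 7)
H(a, W) = -43/28 + W/28 (H(a, W) = -(W - 43)/(4*(17 - 24)) = -(-43 + W)/(4*(-7)) = -(-43 + W)*(-1)/(4*7) = -(43/7 - W/7)/4 = -43/28 + W/28)
280318/225342 - 75485/H(-638, U(Z(6, -5))) = 280318/225342 - 75485/(-43/28 + (1/28)*(-18)) = 280318*(1/225342) - 75485/(-43/28 - 9/14) = 140159/112671 - 75485/(-61/28) = 140159/112671 - 75485*(-28/61) = 140159/112671 + 2113580/61 = 238147721879/6872931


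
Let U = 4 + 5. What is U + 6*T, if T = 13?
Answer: 87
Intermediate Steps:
U = 9
U + 6*T = 9 + 6*13 = 9 + 78 = 87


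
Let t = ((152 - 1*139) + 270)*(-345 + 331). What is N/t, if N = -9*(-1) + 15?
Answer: -12/1981 ≈ -0.0060575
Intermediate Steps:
t = -3962 (t = ((152 - 139) + 270)*(-14) = (13 + 270)*(-14) = 283*(-14) = -3962)
N = 24 (N = 9 + 15 = 24)
N/t = 24/(-3962) = 24*(-1/3962) = -12/1981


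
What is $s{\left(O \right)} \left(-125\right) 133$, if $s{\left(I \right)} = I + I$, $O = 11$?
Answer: $-365750$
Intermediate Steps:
$s{\left(I \right)} = 2 I$
$s{\left(O \right)} \left(-125\right) 133 = 2 \cdot 11 \left(-125\right) 133 = 22 \left(-125\right) 133 = \left(-2750\right) 133 = -365750$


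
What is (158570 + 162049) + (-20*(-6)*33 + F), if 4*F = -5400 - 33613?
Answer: 1259303/4 ≈ 3.1483e+5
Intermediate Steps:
F = -39013/4 (F = (-5400 - 33613)/4 = (¼)*(-39013) = -39013/4 ≈ -9753.3)
(158570 + 162049) + (-20*(-6)*33 + F) = (158570 + 162049) + (-20*(-6)*33 - 39013/4) = 320619 + (120*33 - 39013/4) = 320619 + (3960 - 39013/4) = 320619 - 23173/4 = 1259303/4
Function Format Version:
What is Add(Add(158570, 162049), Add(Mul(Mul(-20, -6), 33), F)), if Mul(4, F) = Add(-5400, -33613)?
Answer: Rational(1259303, 4) ≈ 3.1483e+5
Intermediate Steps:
F = Rational(-39013, 4) (F = Mul(Rational(1, 4), Add(-5400, -33613)) = Mul(Rational(1, 4), -39013) = Rational(-39013, 4) ≈ -9753.3)
Add(Add(158570, 162049), Add(Mul(Mul(-20, -6), 33), F)) = Add(Add(158570, 162049), Add(Mul(Mul(-20, -6), 33), Rational(-39013, 4))) = Add(320619, Add(Mul(120, 33), Rational(-39013, 4))) = Add(320619, Add(3960, Rational(-39013, 4))) = Add(320619, Rational(-23173, 4)) = Rational(1259303, 4)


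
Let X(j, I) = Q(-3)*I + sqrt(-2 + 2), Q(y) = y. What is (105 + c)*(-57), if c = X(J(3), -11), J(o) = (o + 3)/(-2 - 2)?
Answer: -7866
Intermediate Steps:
J(o) = -3/4 - o/4 (J(o) = (3 + o)/(-4) = (3 + o)*(-1/4) = -3/4 - o/4)
X(j, I) = -3*I (X(j, I) = -3*I + sqrt(-2 + 2) = -3*I + sqrt(0) = -3*I + 0 = -3*I)
c = 33 (c = -3*(-11) = 33)
(105 + c)*(-57) = (105 + 33)*(-57) = 138*(-57) = -7866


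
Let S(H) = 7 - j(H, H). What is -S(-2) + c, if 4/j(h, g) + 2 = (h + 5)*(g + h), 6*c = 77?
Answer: 233/42 ≈ 5.5476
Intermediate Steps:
c = 77/6 (c = (⅙)*77 = 77/6 ≈ 12.833)
j(h, g) = 4/(-2 + (5 + h)*(g + h)) (j(h, g) = 4/(-2 + (h + 5)*(g + h)) = 4/(-2 + (5 + h)*(g + h)))
S(H) = 7 - 4/(-2 + 2*H² + 10*H) (S(H) = 7 - 4/(-2 + H² + 5*H + 5*H + H*H) = 7 - 4/(-2 + H² + 5*H + 5*H + H²) = 7 - 4/(-2 + 2*H² + 10*H))
-S(-2) + c = -(-9 + 7*(-2)² + 35*(-2))/(-1 + (-2)² + 5*(-2)) + 77/6 = -(-9 + 7*4 - 70)/(-1 + 4 - 10) + 77/6 = -(-9 + 28 - 70)/(-7) + 77/6 = -(-1)*(-51)/7 + 77/6 = -1*51/7 + 77/6 = -51/7 + 77/6 = 233/42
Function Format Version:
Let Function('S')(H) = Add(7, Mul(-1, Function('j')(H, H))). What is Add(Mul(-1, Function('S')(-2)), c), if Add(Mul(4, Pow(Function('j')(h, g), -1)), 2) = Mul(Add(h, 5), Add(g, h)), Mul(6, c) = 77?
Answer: Rational(233, 42) ≈ 5.5476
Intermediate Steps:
c = Rational(77, 6) (c = Mul(Rational(1, 6), 77) = Rational(77, 6) ≈ 12.833)
Function('j')(h, g) = Mul(4, Pow(Add(-2, Mul(Add(5, h), Add(g, h))), -1)) (Function('j')(h, g) = Mul(4, Pow(Add(-2, Mul(Add(h, 5), Add(g, h))), -1)) = Mul(4, Pow(Add(-2, Mul(Add(5, h), Add(g, h))), -1)))
Function('S')(H) = Add(7, Mul(-4, Pow(Add(-2, Mul(2, Pow(H, 2)), Mul(10, H)), -1))) (Function('S')(H) = Add(7, Mul(-1, Mul(4, Pow(Add(-2, Pow(H, 2), Mul(5, H), Mul(5, H), Mul(H, H)), -1)))) = Add(7, Mul(-1, Mul(4, Pow(Add(-2, Pow(H, 2), Mul(5, H), Mul(5, H), Pow(H, 2)), -1)))) = Add(7, Mul(-1, Mul(4, Pow(Add(-2, Mul(2, Pow(H, 2)), Mul(10, H)), -1)))) = Add(7, Mul(-4, Pow(Add(-2, Mul(2, Pow(H, 2)), Mul(10, H)), -1))))
Add(Mul(-1, Function('S')(-2)), c) = Add(Mul(-1, Mul(Pow(Add(-1, Pow(-2, 2), Mul(5, -2)), -1), Add(-9, Mul(7, Pow(-2, 2)), Mul(35, -2)))), Rational(77, 6)) = Add(Mul(-1, Mul(Pow(Add(-1, 4, -10), -1), Add(-9, Mul(7, 4), -70))), Rational(77, 6)) = Add(Mul(-1, Mul(Pow(-7, -1), Add(-9, 28, -70))), Rational(77, 6)) = Add(Mul(-1, Mul(Rational(-1, 7), -51)), Rational(77, 6)) = Add(Mul(-1, Rational(51, 7)), Rational(77, 6)) = Add(Rational(-51, 7), Rational(77, 6)) = Rational(233, 42)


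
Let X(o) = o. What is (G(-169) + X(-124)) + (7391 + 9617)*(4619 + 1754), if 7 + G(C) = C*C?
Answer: 108420414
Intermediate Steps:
G(C) = -7 + C² (G(C) = -7 + C*C = -7 + C²)
(G(-169) + X(-124)) + (7391 + 9617)*(4619 + 1754) = ((-7 + (-169)²) - 124) + (7391 + 9617)*(4619 + 1754) = ((-7 + 28561) - 124) + 17008*6373 = (28554 - 124) + 108391984 = 28430 + 108391984 = 108420414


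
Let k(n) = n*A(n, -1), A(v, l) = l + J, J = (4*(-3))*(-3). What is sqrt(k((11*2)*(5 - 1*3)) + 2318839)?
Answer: sqrt(2320379) ≈ 1523.3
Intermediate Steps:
J = 36 (J = -12*(-3) = 36)
A(v, l) = 36 + l (A(v, l) = l + 36 = 36 + l)
k(n) = 35*n (k(n) = n*(36 - 1) = n*35 = 35*n)
sqrt(k((11*2)*(5 - 1*3)) + 2318839) = sqrt(35*((11*2)*(5 - 1*3)) + 2318839) = sqrt(35*(22*(5 - 3)) + 2318839) = sqrt(35*(22*2) + 2318839) = sqrt(35*44 + 2318839) = sqrt(1540 + 2318839) = sqrt(2320379)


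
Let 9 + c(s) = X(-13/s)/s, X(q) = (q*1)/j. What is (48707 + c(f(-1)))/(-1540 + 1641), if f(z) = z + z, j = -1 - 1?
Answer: 389597/808 ≈ 482.17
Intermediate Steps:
j = -2
X(q) = -q/2 (X(q) = (q*1)/(-2) = q*(-1/2) = -q/2)
f(z) = 2*z
c(s) = -9 + 13/(2*s**2) (c(s) = -9 + (-(-13)/(2*s))/s = -9 + (13/(2*s))/s = -9 + 13/(2*s**2))
(48707 + c(f(-1)))/(-1540 + 1641) = (48707 + (-9 + 13/(2*(2*(-1))**2)))/(-1540 + 1641) = (48707 + (-9 + (13/2)/(-2)**2))/101 = (48707 + (-9 + (13/2)*(1/4)))*(1/101) = (48707 + (-9 + 13/8))*(1/101) = (48707 - 59/8)*(1/101) = (389597/8)*(1/101) = 389597/808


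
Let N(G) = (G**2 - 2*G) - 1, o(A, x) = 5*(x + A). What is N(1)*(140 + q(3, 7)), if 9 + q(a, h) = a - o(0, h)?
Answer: -198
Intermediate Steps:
o(A, x) = 5*A + 5*x (o(A, x) = 5*(A + x) = 5*A + 5*x)
N(G) = -1 + G**2 - 2*G
q(a, h) = -9 + a - 5*h (q(a, h) = -9 + (a - (5*0 + 5*h)) = -9 + (a - (0 + 5*h)) = -9 + (a - 5*h) = -9 + a - 5*h)
N(1)*(140 + q(3, 7)) = (-1 + 1**2 - 2*1)*(140 + (-9 + 3 - 5*7)) = (-1 + 1 - 2)*(140 + (-9 + 3 - 35)) = -2*(140 - 41) = -2*99 = -198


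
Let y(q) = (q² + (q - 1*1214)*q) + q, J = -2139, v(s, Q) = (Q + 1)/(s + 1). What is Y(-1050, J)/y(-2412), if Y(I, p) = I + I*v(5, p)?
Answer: 93275/3640311 ≈ 0.025623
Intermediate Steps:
v(s, Q) = (1 + Q)/(1 + s)
y(q) = q + q² + q*(-1214 + q) (y(q) = (q² + (q - 1214)*q) + q = (q² + (-1214 + q)*q) + q = (q² + q*(-1214 + q)) + q = q + q² + q*(-1214 + q))
Y(I, p) = I + I*(⅙ + p/6) (Y(I, p) = I + I*((1 + p)/(1 + 5)) = I + I*((1 + p)/6) = I + I*(⅙ + p/6))
Y(-1050, J)/y(-2412) = ((⅙)*(-1050)*(7 - 2139))/((-2412*(-1213 + 2*(-2412)))) = ((⅙)*(-1050)*(-2132))/((-2412*(-1213 - 4824))) = 373100/((-2412*(-6037))) = 373100/14561244 = 373100*(1/14561244) = 93275/3640311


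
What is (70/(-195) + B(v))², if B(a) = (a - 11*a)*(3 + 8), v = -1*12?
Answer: 2648749156/1521 ≈ 1.7415e+6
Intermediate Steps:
v = -12
B(a) = -110*a (B(a) = -10*a*11 = -110*a)
(70/(-195) + B(v))² = (70/(-195) - 110*(-12))² = (70*(-1/195) + 1320)² = (-14/39 + 1320)² = (51466/39)² = 2648749156/1521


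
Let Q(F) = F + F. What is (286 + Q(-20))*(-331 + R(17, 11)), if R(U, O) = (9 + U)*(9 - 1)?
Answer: -30258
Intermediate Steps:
R(U, O) = 72 + 8*U (R(U, O) = (9 + U)*8 = 72 + 8*U)
Q(F) = 2*F
(286 + Q(-20))*(-331 + R(17, 11)) = (286 + 2*(-20))*(-331 + (72 + 8*17)) = (286 - 40)*(-331 + (72 + 136)) = 246*(-331 + 208) = 246*(-123) = -30258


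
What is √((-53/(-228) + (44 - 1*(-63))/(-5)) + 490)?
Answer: √152323665/570 ≈ 21.653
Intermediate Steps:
√((-53/(-228) + (44 - 1*(-63))/(-5)) + 490) = √((-53*(-1/228) + (44 + 63)*(-⅕)) + 490) = √((53/228 + 107*(-⅕)) + 490) = √((53/228 - 107/5) + 490) = √(-24131/1140 + 490) = √(534469/1140) = √152323665/570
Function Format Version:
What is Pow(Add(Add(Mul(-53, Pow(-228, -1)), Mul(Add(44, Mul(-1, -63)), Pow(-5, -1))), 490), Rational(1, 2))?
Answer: Mul(Rational(1, 570), Pow(152323665, Rational(1, 2))) ≈ 21.653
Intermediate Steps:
Pow(Add(Add(Mul(-53, Pow(-228, -1)), Mul(Add(44, Mul(-1, -63)), Pow(-5, -1))), 490), Rational(1, 2)) = Pow(Add(Add(Mul(-53, Rational(-1, 228)), Mul(Add(44, 63), Rational(-1, 5))), 490), Rational(1, 2)) = Pow(Add(Add(Rational(53, 228), Mul(107, Rational(-1, 5))), 490), Rational(1, 2)) = Pow(Add(Add(Rational(53, 228), Rational(-107, 5)), 490), Rational(1, 2)) = Pow(Add(Rational(-24131, 1140), 490), Rational(1, 2)) = Pow(Rational(534469, 1140), Rational(1, 2)) = Mul(Rational(1, 570), Pow(152323665, Rational(1, 2)))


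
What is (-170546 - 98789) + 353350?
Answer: 84015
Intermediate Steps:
(-170546 - 98789) + 353350 = -269335 + 353350 = 84015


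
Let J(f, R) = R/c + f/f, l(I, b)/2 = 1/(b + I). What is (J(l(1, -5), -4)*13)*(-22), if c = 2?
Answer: 286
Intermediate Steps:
l(I, b) = 2/(I + b) (l(I, b) = 2/(b + I) = 2/(I + b))
J(f, R) = 1 + R/2 (J(f, R) = R/2 + f/f = R*(½) + 1 = R/2 + 1 = 1 + R/2)
(J(l(1, -5), -4)*13)*(-22) = ((1 + (½)*(-4))*13)*(-22) = ((1 - 2)*13)*(-22) = -1*13*(-22) = -13*(-22) = 286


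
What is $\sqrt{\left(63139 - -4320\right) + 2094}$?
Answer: $\sqrt{69553} \approx 263.73$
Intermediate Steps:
$\sqrt{\left(63139 - -4320\right) + 2094} = \sqrt{\left(63139 + 4320\right) + 2094} = \sqrt{67459 + 2094} = \sqrt{69553}$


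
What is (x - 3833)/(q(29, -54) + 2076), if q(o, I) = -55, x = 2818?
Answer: -1015/2021 ≈ -0.50223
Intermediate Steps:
(x - 3833)/(q(29, -54) + 2076) = (2818 - 3833)/(-55 + 2076) = -1015/2021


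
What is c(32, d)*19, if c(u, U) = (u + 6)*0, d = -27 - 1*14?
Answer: 0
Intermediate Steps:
d = -41 (d = -27 - 14 = -41)
c(u, U) = 0 (c(u, U) = (6 + u)*0 = 0)
c(32, d)*19 = 0*19 = 0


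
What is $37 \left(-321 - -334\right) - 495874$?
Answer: $-495393$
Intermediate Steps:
$37 \left(-321 - -334\right) - 495874 = 37 \left(-321 + 334\right) - 495874 = 37 \cdot 13 - 495874 = 481 - 495874 = -495393$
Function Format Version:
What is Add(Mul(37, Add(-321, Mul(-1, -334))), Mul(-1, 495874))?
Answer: -495393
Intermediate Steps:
Add(Mul(37, Add(-321, Mul(-1, -334))), Mul(-1, 495874)) = Add(Mul(37, Add(-321, 334)), -495874) = Add(Mul(37, 13), -495874) = Add(481, -495874) = -495393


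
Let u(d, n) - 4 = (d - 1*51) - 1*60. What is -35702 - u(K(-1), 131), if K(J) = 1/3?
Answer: -106786/3 ≈ -35595.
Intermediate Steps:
K(J) = ⅓
u(d, n) = -107 + d (u(d, n) = 4 + ((d - 1*51) - 1*60) = 4 + ((d - 51) - 60) = 4 + ((-51 + d) - 60) = 4 + (-111 + d) = -107 + d)
-35702 - u(K(-1), 131) = -35702 - (-107 + ⅓) = -35702 - 1*(-320/3) = -35702 + 320/3 = -106786/3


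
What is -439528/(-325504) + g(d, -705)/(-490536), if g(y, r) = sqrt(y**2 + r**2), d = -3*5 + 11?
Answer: 54941/40688 - sqrt(497041)/490536 ≈ 1.3489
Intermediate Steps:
d = -4 (d = -15 + 11 = -4)
g(y, r) = sqrt(r**2 + y**2)
-439528/(-325504) + g(d, -705)/(-490536) = -439528/(-325504) + sqrt((-705)**2 + (-4)**2)/(-490536) = -439528*(-1/325504) + sqrt(497025 + 16)*(-1/490536) = 54941/40688 + sqrt(497041)*(-1/490536) = 54941/40688 - sqrt(497041)/490536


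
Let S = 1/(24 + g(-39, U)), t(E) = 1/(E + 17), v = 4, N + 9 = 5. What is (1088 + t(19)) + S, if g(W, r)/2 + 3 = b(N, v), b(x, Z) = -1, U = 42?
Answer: 156685/144 ≈ 1088.1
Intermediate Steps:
N = -4 (N = -9 + 5 = -4)
t(E) = 1/(17 + E)
g(W, r) = -8 (g(W, r) = -6 + 2*(-1) = -6 - 2 = -8)
S = 1/16 (S = 1/(24 - 8) = 1/16 ≈ 0.062500)
(1088 + t(19)) + S = (1088 + 1/(17 + 19)) + 1/16 = (1088 + 1/36) + 1/16 = 39169/36 + 1/16 = 156685/144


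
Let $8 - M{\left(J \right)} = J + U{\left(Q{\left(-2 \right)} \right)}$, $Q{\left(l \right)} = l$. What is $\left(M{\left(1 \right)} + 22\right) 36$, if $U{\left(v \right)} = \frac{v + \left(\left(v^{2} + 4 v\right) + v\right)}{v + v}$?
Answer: $972$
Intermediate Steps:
$U{\left(v \right)} = \frac{v^{2} + 6 v}{2 v}$ ($U{\left(v \right)} = \frac{v + \left(v^{2} + 5 v\right)}{2 v} = \left(v^{2} + 6 v\right) \frac{1}{2 v} = \frac{v^{2} + 6 v}{2 v}$)
$M{\left(J \right)} = 6 - J$ ($M{\left(J \right)} = 8 - \left(J + \left(3 + \frac{1}{2} \left(-2\right)\right)\right) = 8 - \left(J + \left(3 - 1\right)\right) = 8 - \left(J + 2\right) = 8 - \left(2 + J\right) = 6 - J$)
$\left(M{\left(1 \right)} + 22\right) 36 = \left(\left(6 - 1\right) + 22\right) 36 = \left(5 + 22\right) 36 = 27 \cdot 36 = 972$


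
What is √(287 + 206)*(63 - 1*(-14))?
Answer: 77*√493 ≈ 1709.7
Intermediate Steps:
√(287 + 206)*(63 - 1*(-14)) = √493*(63 + 14) = √493*77 = 77*√493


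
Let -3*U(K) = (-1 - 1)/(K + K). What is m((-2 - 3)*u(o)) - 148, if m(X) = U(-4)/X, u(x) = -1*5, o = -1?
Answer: -44401/300 ≈ -148.00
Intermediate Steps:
u(x) = -5
U(K) = 1/(3*K) (U(K) = -(-1 - 1)/(3*(K + K)) = -(-2)/(3*(2*K)) = -(-2)*1/(2*K)/3 = -(-1)/(3*K) = 1/(3*K))
m(X) = -1/(12*X) (m(X) = ((⅓)/(-4))/X = ((⅓)*(-¼))/X = -1/(12*X))
m((-2 - 3)*u(o)) - 148 = -(-1/(5*(-2 - 3)))/12 - 148 = -1/(12*((-5*(-5)))) - 148 = -1/12/25 - 148 = -1/12*1/25 - 148 = -1/300 - 148 = -44401/300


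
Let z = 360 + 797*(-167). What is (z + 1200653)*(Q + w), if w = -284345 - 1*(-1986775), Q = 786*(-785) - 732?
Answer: 1158353500832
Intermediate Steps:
Q = -617742 (Q = -617010 - 732 = -617742)
w = 1702430 (w = -284345 + 1986775 = 1702430)
z = -132739 (z = 360 - 133099 = -132739)
(z + 1200653)*(Q + w) = (-132739 + 1200653)*(-617742 + 1702430) = 1067914*1084688 = 1158353500832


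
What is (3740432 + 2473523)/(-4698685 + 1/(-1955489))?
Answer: -12151320648995/9188226831966 ≈ -1.3225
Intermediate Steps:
(3740432 + 2473523)/(-4698685 + 1/(-1955489)) = 6213955/(-4698685 - 1/1955489) = 6213955/(-9188226831966/1955489) = 6213955*(-1955489/9188226831966) = -12151320648995/9188226831966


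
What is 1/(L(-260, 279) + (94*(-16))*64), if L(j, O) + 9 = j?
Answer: -1/96525 ≈ -1.0360e-5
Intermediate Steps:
L(j, O) = -9 + j
1/(L(-260, 279) + (94*(-16))*64) = 1/((-9 - 260) + (94*(-16))*64) = 1/(-269 - 1504*64) = 1/(-269 - 96256) = 1/(-96525) = -1/96525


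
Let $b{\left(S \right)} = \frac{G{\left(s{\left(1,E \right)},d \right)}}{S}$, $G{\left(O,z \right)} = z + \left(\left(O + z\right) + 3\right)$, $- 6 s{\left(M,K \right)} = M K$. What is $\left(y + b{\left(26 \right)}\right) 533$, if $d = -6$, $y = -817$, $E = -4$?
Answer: $- \frac{2613791}{6} \approx -4.3563 \cdot 10^{5}$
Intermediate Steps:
$s{\left(M,K \right)} = - \frac{K M}{6}$ ($s{\left(M,K \right)} = - \frac{M K}{6} = - \frac{K M}{6}$)
$G{\left(O,z \right)} = 3 + O + 2 z$ ($G{\left(O,z \right)} = z + \left(3 + O + z\right) = 3 + O + 2 z$)
$b{\left(S \right)} = - \frac{25}{3 S}$ ($b{\left(S \right)} = \frac{3 - \left(- \frac{2}{3}\right) 1 + 2 \left(-6\right)}{S} = \frac{3 + \frac{2}{3} - 12}{S} = - \frac{25}{3 S}$)
$\left(y + b{\left(26 \right)}\right) 533 = \left(-817 - \frac{25}{3 \cdot 26}\right) 533 = \left(-817 - \frac{25}{78}\right) 533 = \left(- \frac{63751}{78}\right) 533 = - \frac{2613791}{6}$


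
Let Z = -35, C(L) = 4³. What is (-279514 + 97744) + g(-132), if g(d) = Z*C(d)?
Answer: -184010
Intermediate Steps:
C(L) = 64
g(d) = -2240 (g(d) = -35*64 = -2240)
(-279514 + 97744) + g(-132) = (-279514 + 97744) - 2240 = -181770 - 2240 = -184010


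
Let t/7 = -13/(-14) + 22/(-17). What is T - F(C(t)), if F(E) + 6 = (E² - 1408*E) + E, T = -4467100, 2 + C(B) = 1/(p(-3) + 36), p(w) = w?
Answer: -4867687606/1089 ≈ -4.4699e+6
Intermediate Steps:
t = -87/34 (t = 7*(-13/(-14) + 22/(-17)) = 7*(-13*(-1/14) + 22*(-1/17)) = 7*(13/14 - 22/17) = 7*(-87/238) = -87/34 ≈ -2.5588)
C(B) = -65/33 (C(B) = -2 + 1/(-3 + 36) = -2 + 1/33 = -65/33)
F(E) = -6 + E² - 1407*E (F(E) = -6 + ((E² - 1408*E) + E) = -6 + (E² - 1407*E) = -6 + E² - 1407*E)
T - F(C(t)) = -4467100 - (-6 + (-65/33)² - 1407*(-65/33)) = -4467100 - (-6 + 4225/1089 + 30485/11) = -4467100 - 1*3015706/1089 = -4467100 - 3015706/1089 = -4867687606/1089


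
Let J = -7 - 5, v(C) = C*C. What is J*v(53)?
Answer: -33708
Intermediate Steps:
v(C) = C**2
J = -12
J*v(53) = -12*53**2 = -12*2809 = -33708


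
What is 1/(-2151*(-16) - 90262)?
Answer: -1/55846 ≈ -1.7906e-5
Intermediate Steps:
1/(-2151*(-16) - 90262) = 1/(34416 - 90262) = 1/(-55846) = -1/55846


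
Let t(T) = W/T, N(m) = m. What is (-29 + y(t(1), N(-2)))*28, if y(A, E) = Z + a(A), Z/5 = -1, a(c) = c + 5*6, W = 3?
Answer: -28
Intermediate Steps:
a(c) = 30 + c (a(c) = c + 30 = 30 + c)
Z = -5 (Z = 5*(-1) = -5)
t(T) = 3/T
y(A, E) = 25 + A (y(A, E) = -5 + (30 + A) = 25 + A)
(-29 + y(t(1), N(-2)))*28 = (-29 + (25 + 3/1))*28 = (-29 + (25 + 3*1))*28 = (-29 + (25 + 3))*28 = (-29 + 28)*28 = -1*28 = -28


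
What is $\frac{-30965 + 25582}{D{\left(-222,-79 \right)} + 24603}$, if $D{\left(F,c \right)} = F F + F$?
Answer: $- \frac{5383}{73665} \approx -0.073074$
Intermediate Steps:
$D{\left(F,c \right)} = F + F^{2}$ ($D{\left(F,c \right)} = F^{2} + F = F + F^{2}$)
$\frac{-30965 + 25582}{D{\left(-222,-79 \right)} + 24603} = \frac{-30965 + 25582}{- 222 \left(1 - 222\right) + 24603} = - \frac{5383}{\left(-222\right) \left(-221\right) + 24603} = - \frac{5383}{49062 + 24603} = - \frac{5383}{73665}$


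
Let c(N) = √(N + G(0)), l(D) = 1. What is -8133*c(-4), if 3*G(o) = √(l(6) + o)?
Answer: -2711*I*√33 ≈ -15574.0*I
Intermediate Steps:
G(o) = √(1 + o)/3
c(N) = √(⅓ + N) (c(N) = √(N + √(1 + 0)/3) = √(N + √1/3) = √(N + (⅓)*1) = √(N + ⅓) = √(⅓ + N))
-8133*c(-4) = -2711*√(3 + 9*(-4)) = -2711*√(3 - 36) = -2711*√(-33) = -2711*I*√33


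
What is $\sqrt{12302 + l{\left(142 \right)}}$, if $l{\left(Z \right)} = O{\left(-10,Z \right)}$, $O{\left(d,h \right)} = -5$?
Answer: $\sqrt{12297} \approx 110.89$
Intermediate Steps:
$l{\left(Z \right)} = -5$
$\sqrt{12302 + l{\left(142 \right)}} = \sqrt{12302 - 5} = \sqrt{12297}$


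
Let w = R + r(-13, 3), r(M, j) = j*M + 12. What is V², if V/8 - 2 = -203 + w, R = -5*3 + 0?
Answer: 3779136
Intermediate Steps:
r(M, j) = 12 + M*j (r(M, j) = M*j + 12 = 12 + M*j)
R = -15 (R = -15 + 0 = -15)
w = -42 (w = -15 + (12 - 13*3) = -15 + (12 - 39) = -15 - 27 = -42)
V = -1944 (V = 16 + 8*(-203 - 42) = 16 + 8*(-245) = 16 - 1960 = -1944)
V² = (-1944)² = 3779136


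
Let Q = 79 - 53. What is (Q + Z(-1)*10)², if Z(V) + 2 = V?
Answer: 16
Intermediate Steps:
Q = 26
Z(V) = -2 + V
(Q + Z(-1)*10)² = (26 + (-2 - 1)*10)² = (26 - 3*10)² = (26 - 30)² = (-4)² = 16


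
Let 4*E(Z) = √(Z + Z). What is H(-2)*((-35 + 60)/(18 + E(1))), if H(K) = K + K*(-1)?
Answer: 0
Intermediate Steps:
E(Z) = √2*√Z/4 (E(Z) = √(Z + Z)/4 = √(2*Z)/4 = (√2*√Z)/4 = √2*√Z/4)
H(K) = 0 (H(K) = K - K = 0)
H(-2)*((-35 + 60)/(18 + E(1))) = 0*((-35 + 60)/(18 + √2*√1/4)) = 0*(25/(18 + (¼)*√2*1)) = 0*(25/(18 + √2/4)) = 0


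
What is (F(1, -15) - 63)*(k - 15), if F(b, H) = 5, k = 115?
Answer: -5800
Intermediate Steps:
(F(1, -15) - 63)*(k - 15) = (5 - 63)*(115 - 15) = -58*100 = -5800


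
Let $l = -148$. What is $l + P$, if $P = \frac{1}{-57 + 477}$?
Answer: $- \frac{62159}{420} \approx -148.0$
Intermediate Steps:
$P = \frac{1}{420} \approx 0.002381$
$l + P = -148 + \frac{1}{420} = - \frac{62159}{420}$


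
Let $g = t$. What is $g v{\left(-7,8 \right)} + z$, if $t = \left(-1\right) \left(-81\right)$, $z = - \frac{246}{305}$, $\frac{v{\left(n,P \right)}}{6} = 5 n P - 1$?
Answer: $- \frac{41652876}{305} \approx -1.3657 \cdot 10^{5}$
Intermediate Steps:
$v{\left(n,P \right)} = -6 + 30 P n$ ($v{\left(n,P \right)} = 6 \left(5 n P - 1\right) = 6 \left(5 P n - 1\right) = 6 \left(-1 + 5 P n\right) = -6 + 30 P n$)
$z = - \frac{246}{305}$ ($z = \left(-246\right) \frac{1}{305} = - \frac{246}{305} \approx -0.80656$)
$t = 81$
$g = 81$
$g v{\left(-7,8 \right)} + z = 81 \left(-6 + 30 \cdot 8 \left(-7\right)\right) - \frac{246}{305} = 81 \left(-6 - 1680\right) - \frac{246}{305} = 81 \left(-1686\right) - \frac{246}{305} = -136566 - \frac{246}{305} = - \frac{41652876}{305}$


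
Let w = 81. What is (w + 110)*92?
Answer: 17572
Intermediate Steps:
(w + 110)*92 = (81 + 110)*92 = 191*92 = 17572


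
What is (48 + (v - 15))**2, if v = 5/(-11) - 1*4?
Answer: 98596/121 ≈ 814.84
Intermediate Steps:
v = -49/11 (v = 5*(-1/11) - 4 = -5/11 - 4 = -49/11 ≈ -4.4545)
(48 + (v - 15))**2 = (48 + (-49/11 - 15))**2 = (48 - 214/11)**2 = (314/11)**2 = 98596/121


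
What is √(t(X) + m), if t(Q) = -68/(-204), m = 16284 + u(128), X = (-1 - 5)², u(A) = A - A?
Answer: 7*√2991/3 ≈ 127.61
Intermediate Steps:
u(A) = 0
X = 36 (X = (-6)² = 36)
m = 16284 (m = 16284 + 0 = 16284)
t(Q) = ⅓ (t(Q) = -68*(-1/204) = ⅓)
√(t(X) + m) = √(⅓ + 16284) = √(48853/3) = 7*√2991/3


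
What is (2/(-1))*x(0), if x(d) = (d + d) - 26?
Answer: 52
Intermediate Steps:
x(d) = -26 + 2*d (x(d) = 2*d - 26 = -26 + 2*d)
(2/(-1))*x(0) = (2/(-1))*(-26 + 2*0) = (2*(-1))*(-26 + 0) = -2*(-26) = 52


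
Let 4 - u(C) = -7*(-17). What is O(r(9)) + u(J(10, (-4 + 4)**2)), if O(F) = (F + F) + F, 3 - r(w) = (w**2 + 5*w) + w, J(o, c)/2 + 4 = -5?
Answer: -511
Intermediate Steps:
J(o, c) = -18 (J(o, c) = -8 + 2*(-5) = -8 - 10 = -18)
r(w) = 3 - w**2 - 6*w (r(w) = 3 - ((w**2 + 5*w) + w) = 3 - (w**2 + 6*w) = 3 + (-w**2 - 6*w) = 3 - w**2 - 6*w)
u(C) = -115 (u(C) = 4 - (-7)*(-17) = 4 - 1*119 = 4 - 119 = -115)
O(F) = 3*F (O(F) = 2*F + F = 3*F)
O(r(9)) + u(J(10, (-4 + 4)**2)) = 3*(3 - 1*9**2 - 6*9) - 115 = 3*(3 - 1*81 - 54) - 115 = 3*(3 - 81 - 54) - 115 = 3*(-132) - 115 = -396 - 115 = -511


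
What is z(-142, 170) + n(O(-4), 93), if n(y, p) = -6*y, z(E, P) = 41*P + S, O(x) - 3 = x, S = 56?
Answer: 7032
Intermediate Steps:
O(x) = 3 + x
z(E, P) = 56 + 41*P (z(E, P) = 41*P + 56 = 56 + 41*P)
z(-142, 170) + n(O(-4), 93) = (56 + 41*170) - 6*(3 - 4) = (56 + 6970) - 6*(-1) = 7026 + 6 = 7032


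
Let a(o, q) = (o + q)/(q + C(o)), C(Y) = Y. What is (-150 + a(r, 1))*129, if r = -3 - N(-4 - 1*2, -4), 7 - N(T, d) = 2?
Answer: -19221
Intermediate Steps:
N(T, d) = 5 (N(T, d) = 7 - 1*2 = 7 - 2 = 5)
r = -8 (r = -3 - 1*5 = -3 - 5 = -8)
a(o, q) = 1 (a(o, q) = (o + q)/(q + o) = (o + q)/(o + q) = 1)
(-150 + a(r, 1))*129 = (-150 + 1)*129 = -149*129 = -19221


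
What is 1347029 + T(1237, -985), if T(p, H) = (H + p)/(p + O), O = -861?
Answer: 126620789/94 ≈ 1.3470e+6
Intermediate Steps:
T(p, H) = (H + p)/(-861 + p) (T(p, H) = (H + p)/(p - 861) = (H + p)/(-861 + p))
1347029 + T(1237, -985) = 1347029 + (-985 + 1237)/(-861 + 1237) = 1347029 + 252/376 = 1347029 + (1/376)*252 = 1347029 + 63/94 = 126620789/94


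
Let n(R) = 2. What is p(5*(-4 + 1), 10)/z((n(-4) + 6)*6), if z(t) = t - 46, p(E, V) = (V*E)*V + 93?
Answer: -1407/2 ≈ -703.50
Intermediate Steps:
p(E, V) = 93 + E*V² (p(E, V) = (E*V)*V + 93 = E*V² + 93 = 93 + E*V²)
z(t) = -46 + t
p(5*(-4 + 1), 10)/z((n(-4) + 6)*6) = (93 + (5*(-4 + 1))*10²)/(-46 + (2 + 6)*6) = (93 + (5*(-3))*100)/(-46 + 8*6) = (93 - 15*100)/(-46 + 48) = (93 - 1500)/2 = -1407*½ = -1407/2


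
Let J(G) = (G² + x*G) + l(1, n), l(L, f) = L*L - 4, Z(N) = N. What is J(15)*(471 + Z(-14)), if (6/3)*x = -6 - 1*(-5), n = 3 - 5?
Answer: 196053/2 ≈ 98027.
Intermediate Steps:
n = -2
l(L, f) = -4 + L² (l(L, f) = L² - 4 = -4 + L²)
x = -½ (x = (-6 - 1*(-5))/2 = (-6 + 5)/2 = (½)*(-1) = -½ ≈ -0.50000)
J(G) = -3 + G² - G/2 (J(G) = (G² - G/2) + (-4 + 1²) = (G² - G/2) + (-4 + 1) = (G² - G/2) - 3 = -3 + G² - G/2)
J(15)*(471 + Z(-14)) = (-3 + 15² - ½*15)*(471 - 14) = (-3 + 225 - 15/2)*457 = (429/2)*457 = 196053/2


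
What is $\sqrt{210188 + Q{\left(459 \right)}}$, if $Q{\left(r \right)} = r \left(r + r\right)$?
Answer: $5 \sqrt{25262} \approx 794.7$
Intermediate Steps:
$Q{\left(r \right)} = 2 r^{2}$ ($Q{\left(r \right)} = r 2 r = 2 r^{2}$)
$\sqrt{210188 + Q{\left(459 \right)}} = \sqrt{210188 + 2 \cdot 459^{2}} = \sqrt{210188 + 2 \cdot 210681} = \sqrt{210188 + 421362} = \sqrt{631550} = 5 \sqrt{25262}$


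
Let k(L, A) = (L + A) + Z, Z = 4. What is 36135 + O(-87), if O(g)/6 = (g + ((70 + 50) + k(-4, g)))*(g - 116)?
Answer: 101907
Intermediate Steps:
k(L, A) = 4 + A + L (k(L, A) = (L + A) + 4 = (A + L) + 4 = 4 + A + L)
O(g) = 6*(-116 + g)*(120 + 2*g) (O(g) = 6*((g + ((70 + 50) + (4 + g - 4)))*(g - 116)) = 6*((g + (120 + g))*(-116 + g)) = 6*((120 + 2*g)*(-116 + g)) = 6*((-116 + g)*(120 + 2*g)) = 6*(-116 + g)*(120 + 2*g))
36135 + O(-87) = 36135 + (-83520 - 672*(-87) + 12*(-87)²) = 36135 + (-83520 + 58464 + 12*7569) = 36135 + (-83520 + 58464 + 90828) = 36135 + 65772 = 101907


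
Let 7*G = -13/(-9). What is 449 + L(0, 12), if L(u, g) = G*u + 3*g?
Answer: 485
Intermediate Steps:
G = 13/63 (G = (-13/(-9))/7 = (-13*(-⅑))/7 = (⅐)*(13/9) = 13/63 ≈ 0.20635)
L(u, g) = 3*g + 13*u/63 (L(u, g) = 13*u/63 + 3*g = 3*g + 13*u/63)
449 + L(0, 12) = 449 + (3*12 + (13/63)*0) = 449 + (36 + 0) = 449 + 36 = 485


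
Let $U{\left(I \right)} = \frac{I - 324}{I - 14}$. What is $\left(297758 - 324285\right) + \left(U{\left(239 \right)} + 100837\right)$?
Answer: $\frac{3343933}{45} \approx 74310.0$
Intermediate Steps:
$U{\left(I \right)} = \frac{-324 + I}{-14 + I}$
$\left(297758 - 324285\right) + \left(U{\left(239 \right)} + 100837\right) = \left(297758 - 324285\right) + \left(\frac{-324 + 239}{-14 + 239} + 100837\right) = -26527 + \left(\frac{1}{225} \left(-85\right) + 100837\right) = -26527 + \left(- \frac{17}{45} + 100837\right) = -26527 + \frac{4537648}{45} = \frac{3343933}{45}$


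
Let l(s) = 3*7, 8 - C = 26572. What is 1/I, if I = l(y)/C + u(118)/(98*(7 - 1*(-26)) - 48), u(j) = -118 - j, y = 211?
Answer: -717228/53695 ≈ -13.357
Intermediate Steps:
C = -26564 (C = 8 - 1*26572 = 8 - 26572 = -26564)
l(s) = 21
I = -53695/717228 (I = 21/(-26564) + (-118 - 1*118)/(98*(7 - 1*(-26)) - 48) = 21*(-1/26564) + (-118 - 118)/(98*(7 + 26) - 48) = -21/26564 - 236/(98*33 - 48) = -21/26564 - 236/(3234 - 48) = -21/26564 - 236/3186 = -21/26564 - 236*1/3186 = -21/26564 - 2/27 = -53695/717228 ≈ -0.074865)
1/I = 1/(-53695/717228) = -717228/53695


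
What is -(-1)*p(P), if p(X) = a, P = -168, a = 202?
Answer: 202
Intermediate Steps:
p(X) = 202
-(-1)*p(P) = -(-1)*202 = -1*(-202) = 202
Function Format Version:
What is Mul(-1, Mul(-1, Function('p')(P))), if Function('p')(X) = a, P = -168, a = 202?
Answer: 202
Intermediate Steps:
Function('p')(X) = 202
Mul(-1, Mul(-1, Function('p')(P))) = Mul(-1, Mul(-1, 202)) = Mul(-1, -202) = 202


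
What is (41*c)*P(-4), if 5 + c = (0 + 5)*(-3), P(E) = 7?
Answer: -5740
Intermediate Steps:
c = -20 (c = -5 + (0 + 5)*(-3) = -5 + 5*(-3) = -5 - 15 = -20)
(41*c)*P(-4) = (41*(-20))*7 = -820*7 = -5740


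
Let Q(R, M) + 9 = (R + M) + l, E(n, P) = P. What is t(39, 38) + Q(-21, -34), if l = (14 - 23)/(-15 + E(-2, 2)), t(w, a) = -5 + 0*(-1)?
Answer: -888/13 ≈ -68.308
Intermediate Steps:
t(w, a) = -5 (t(w, a) = -5 + 0 = -5)
l = 9/13 (l = (14 - 23)/(-15 + 2) = -9/(-13) = -9*(-1/13) = 9/13 ≈ 0.69231)
Q(R, M) = -108/13 + M + R (Q(R, M) = -9 + ((R + M) + 9/13) = -9 + ((M + R) + 9/13) = -9 + (9/13 + M + R) = -108/13 + M + R)
t(39, 38) + Q(-21, -34) = -5 + (-108/13 - 34 - 21) = -5 - 823/13 = -888/13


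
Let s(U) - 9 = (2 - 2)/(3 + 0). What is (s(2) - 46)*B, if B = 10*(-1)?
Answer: 370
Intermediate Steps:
B = -10
s(U) = 9 (s(U) = 9 + (2 - 2)/(3 + 0) = 9 + 0/3 = 9 + 0*(⅓) = 9 + 0 = 9)
(s(2) - 46)*B = (9 - 46)*(-10) = -37*(-10) = 370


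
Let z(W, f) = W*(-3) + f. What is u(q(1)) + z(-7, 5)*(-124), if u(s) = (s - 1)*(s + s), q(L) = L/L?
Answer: -3224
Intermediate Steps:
q(L) = 1
u(s) = 2*s*(-1 + s) (u(s) = (-1 + s)*(2*s) = 2*s*(-1 + s))
z(W, f) = f - 3*W (z(W, f) = -3*W + f = f - 3*W)
u(q(1)) + z(-7, 5)*(-124) = 2*1*(-1 + 1) + (5 - 3*(-7))*(-124) = 2*1*0 + (5 + 21)*(-124) = 0 + 26*(-124) = 0 - 3224 = -3224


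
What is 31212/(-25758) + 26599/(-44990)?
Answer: -38691943/21460230 ≈ -1.8030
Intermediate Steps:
31212/(-25758) + 26599/(-44990) = 31212*(-1/25758) + 26599*(-1/44990) = -578/477 - 26599/44990 = -38691943/21460230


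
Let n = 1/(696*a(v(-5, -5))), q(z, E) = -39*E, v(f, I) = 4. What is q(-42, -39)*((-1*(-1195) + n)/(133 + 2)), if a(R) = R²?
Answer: 2248971049/167040 ≈ 13464.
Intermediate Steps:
n = 1/11136 (n = 1/(696*(4²)) = (1/696)/16 = (1/696)*(1/16) = 1/11136 ≈ 8.9799e-5)
q(-42, -39)*((-1*(-1195) + n)/(133 + 2)) = (-39*(-39))*((-1*(-1195) + 1/11136)/(133 + 2)) = 1521*((1195 + 1/11136)/135) = 1521*((13307521/11136)*(1/135)) = 1521*(13307521/1503360) = 2248971049/167040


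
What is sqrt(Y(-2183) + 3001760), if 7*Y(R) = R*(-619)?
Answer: sqrt(156545179)/7 ≈ 1787.4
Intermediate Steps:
Y(R) = -619*R/7 (Y(R) = (R*(-619))/7 = (-619*R)/7 = -619*R/7)
sqrt(Y(-2183) + 3001760) = sqrt(-619/7*(-2183) + 3001760) = sqrt(1351277/7 + 3001760) = sqrt(22363597/7) = sqrt(156545179)/7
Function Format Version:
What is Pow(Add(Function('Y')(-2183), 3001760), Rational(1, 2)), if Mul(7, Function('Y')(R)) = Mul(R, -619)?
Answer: Mul(Rational(1, 7), Pow(156545179, Rational(1, 2))) ≈ 1787.4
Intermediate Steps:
Function('Y')(R) = Mul(Rational(-619, 7), R) (Function('Y')(R) = Mul(Rational(1, 7), Mul(R, -619)) = Mul(Rational(1, 7), Mul(-619, R)) = Mul(Rational(-619, 7), R))
Pow(Add(Function('Y')(-2183), 3001760), Rational(1, 2)) = Pow(Add(Mul(Rational(-619, 7), -2183), 3001760), Rational(1, 2)) = Pow(Add(Rational(1351277, 7), 3001760), Rational(1, 2)) = Pow(Rational(22363597, 7), Rational(1, 2)) = Mul(Rational(1, 7), Pow(156545179, Rational(1, 2)))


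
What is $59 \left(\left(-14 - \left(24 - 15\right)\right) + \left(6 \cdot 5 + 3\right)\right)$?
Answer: $590$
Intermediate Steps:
$59 \left(\left(-14 - \left(24 - 15\right)\right) + \left(6 \cdot 5 + 3\right)\right) = 59 \left(\left(-14 - \left(24 - 15\right)\right) + \left(30 + 3\right)\right) = 59 \left(\left(-14 - 9\right) + 33\right) = 59 \left(-23 + 33\right) = 59 \cdot 10 = 590$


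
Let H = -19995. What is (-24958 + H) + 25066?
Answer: -19887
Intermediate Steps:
(-24958 + H) + 25066 = (-24958 - 19995) + 25066 = -44953 + 25066 = -19887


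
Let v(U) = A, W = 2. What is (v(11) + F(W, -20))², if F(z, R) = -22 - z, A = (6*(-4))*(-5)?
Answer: 9216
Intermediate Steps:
A = 120 (A = -24*(-5) = 120)
v(U) = 120
(v(11) + F(W, -20))² = (120 + (-22 - 1*2))² = (120 + (-22 - 2))² = (120 - 24)² = 96² = 9216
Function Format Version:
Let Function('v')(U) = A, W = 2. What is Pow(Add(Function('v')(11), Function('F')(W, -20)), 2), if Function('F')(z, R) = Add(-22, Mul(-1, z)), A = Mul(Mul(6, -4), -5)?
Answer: 9216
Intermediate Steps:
A = 120 (A = Mul(-24, -5) = 120)
Function('v')(U) = 120
Pow(Add(Function('v')(11), Function('F')(W, -20)), 2) = Pow(Add(120, Add(-22, Mul(-1, 2))), 2) = Pow(Add(120, Add(-22, -2)), 2) = Pow(Add(120, -24), 2) = Pow(96, 2) = 9216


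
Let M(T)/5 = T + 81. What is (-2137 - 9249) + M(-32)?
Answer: -11141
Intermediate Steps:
M(T) = 405 + 5*T (M(T) = 5*(T + 81) = 5*(81 + T) = 405 + 5*T)
(-2137 - 9249) + M(-32) = (-2137 - 9249) + (405 + 5*(-32)) = -11386 + (405 - 160) = -11386 + 245 = -11141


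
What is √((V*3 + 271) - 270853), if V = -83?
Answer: I*√270831 ≈ 520.41*I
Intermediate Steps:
√((V*3 + 271) - 270853) = √((-83*3 + 271) - 270853) = √((-249 + 271) - 270853) = √(22 - 270853) = √(-270831) = I*√270831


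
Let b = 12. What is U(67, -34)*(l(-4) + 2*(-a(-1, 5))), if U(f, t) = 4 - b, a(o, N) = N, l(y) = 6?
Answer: 32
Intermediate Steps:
U(f, t) = -8 (U(f, t) = 4 - 1*12 = 4 - 12 = -8)
U(67, -34)*(l(-4) + 2*(-a(-1, 5))) = -8*(6 + 2*(-1*5)) = -8*(6 + 2*(-5)) = -8*(6 - 10) = -8*(-4) = 32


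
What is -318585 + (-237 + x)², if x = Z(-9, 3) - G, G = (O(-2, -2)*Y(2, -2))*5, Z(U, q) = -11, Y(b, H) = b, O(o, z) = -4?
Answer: -275321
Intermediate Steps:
G = -40 (G = -4*2*5 = -8*5 = -40)
x = 29 (x = -11 - 1*(-40) = -11 + 40 = 29)
-318585 + (-237 + x)² = -318585 + (-237 + 29)² = -318585 + (-208)² = -318585 + 43264 = -275321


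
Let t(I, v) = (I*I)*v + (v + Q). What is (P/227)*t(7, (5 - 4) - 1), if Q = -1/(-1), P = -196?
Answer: -196/227 ≈ -0.86344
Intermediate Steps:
Q = 1 (Q = -1*(-1) = 1)
t(I, v) = 1 + v + v*I² (t(I, v) = (I*I)*v + (v + 1) = I²*v + (1 + v) = v*I² + (1 + v) = 1 + v + v*I²)
(P/227)*t(7, (5 - 4) - 1) = (-196/227)*(1 + ((5 - 4) - 1) + ((5 - 4) - 1)*7²) = (-196*1/227)*(1 + (1 - 1) + (1 - 1)*49) = -196*(1 + 0 + 0*49)/227 = -196*(1 + 0 + 0)/227 = -196/227*1 = -196/227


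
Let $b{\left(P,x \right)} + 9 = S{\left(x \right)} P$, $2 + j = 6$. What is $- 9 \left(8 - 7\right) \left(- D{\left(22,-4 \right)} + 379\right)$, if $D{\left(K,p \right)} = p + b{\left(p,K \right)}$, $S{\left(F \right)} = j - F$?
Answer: $-2880$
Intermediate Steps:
$j = 4$ ($j = -2 + 6 = 4$)
$S{\left(F \right)} = 4 - F$
$b{\left(P,x \right)} = -9 + P \left(4 - x\right)$ ($b{\left(P,x \right)} = -9 + \left(4 - x\right) P = -9 + P \left(4 - x\right)$)
$D{\left(K,p \right)} = -9 + p - p \left(-4 + K\right)$ ($D{\left(K,p \right)} = p - \left(9 + p \left(-4 + K\right)\right) = -9 + p - p \left(-4 + K\right)$)
$- 9 \left(8 - 7\right) \left(- D{\left(22,-4 \right)} + 379\right) = - 9 \left(8 - 7\right) \left(- (-9 - 4 - - 4 \left(-4 + 22\right)) + 379\right) = \left(-9\right) 1 \left(- (-9 - 4 - \left(-4\right) 18) + 379\right) = - 9 \left(- (-9 - 4 + 72) + 379\right) = - 9 \left(\left(-1\right) 59 + 379\right) = - 9 \left(-59 + 379\right) = \left(-9\right) 320 = -2880$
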